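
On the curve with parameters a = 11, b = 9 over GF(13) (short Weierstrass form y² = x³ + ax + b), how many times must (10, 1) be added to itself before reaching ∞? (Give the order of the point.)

6

2P: tangent at (10, 1): λ = (3·10² + 11)/(2·1) ≡ 12/2. 2⁻¹ ≡ 7 (mod 13) since 2·7 = 14 ≡ 1, so λ ≡ 12·7 ≡ 6.
  x = λ² - 10 - 10 = 36 - 20 ≡ 3; y = λ·(10 - 3) - 1 ≡ 2. → (3, 2)
3P: (3, 2) + (10, 1). λ = (1 - 2)/(10 - 3) ≡ 12/7 mod 13. 7⁻¹ ≡ 2 (mod 13) since 7·2 = 14 ≡ 1, so λ ≡ 11.
  x = λ² - 3 - 10 = 121 - 13 ≡ 4; y = λ·(3 - 4) - 2 ≡ 0. → (4, 0)
4P: (4, 0) + (10, 1). λ = (1 - 0)/(10 - 4) ≡ 1/6 mod 13. 6⁻¹ ≡ 11 (mod 13) since 6·11 = 66 ≡ 1, so λ ≡ 11.
  x = λ² - 4 - 10 = 121 - 14 ≡ 3; y = λ·(4 - 3) - 0 ≡ 11. → (3, 11)
5P: (3, 11) + (10, 1). λ = (1 - 11)/(10 - 3) ≡ 3/7 mod 13. 7⁻¹ ≡ 2 (mod 13) since 7·2 = 14 ≡ 1, so λ ≡ 6.
  x = λ² - 3 - 10 = 36 - 13 ≡ 10; y = λ·(3 - 10) - 11 ≡ 12. → (10, 12)
6P: (10, 12) + (10, 1): same x and y₁ ≡ -y₂, so the sum is ∞.
6P = ∞, so the order is 6.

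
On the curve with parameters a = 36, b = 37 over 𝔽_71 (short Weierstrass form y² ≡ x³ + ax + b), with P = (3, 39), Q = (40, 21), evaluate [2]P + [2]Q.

First 2P:
Repeated addition: build up to 2P.
2P: tangent at (3, 39): λ = (3·3² + 36)/(2·39) ≡ 63/7. 7⁻¹ ≡ 61 (mod 71) since 7·61 = 427 ≡ 1, so λ ≡ 63·61 ≡ 9.
  x = λ² - 3 - 3 = 81 - 6 ≡ 4; y = λ·(3 - 4) - 39 ≡ 23. → (4, 23)
2P = (4, 23).
Next 2Q:
Repeated addition: build up to 2Q.
2Q: tangent at (40, 21): λ = (3·40² + 36)/(2·21) ≡ 8/42. 42⁻¹ ≡ 22 (mod 71), so λ ≡ 8·22 ≡ 34.
  x = λ² - 40 - 40 = 1156 - 80 ≡ 11; y = λ·(40 - 11) - 21 ≡ 42. → (11, 42)
2Q = (11, 42).
Finally 2P + 2Q:
(4, 23) + (11, 42). λ = (42 - 23)/(11 - 4) ≡ 19/7 mod 71. 7⁻¹ ≡ 61 (mod 71), so λ ≡ 23.
  x = λ² - 4 - 11 = 529 - 15 ≡ 17; y = λ·(4 - 17) - 23 ≡ 33. → (17, 33)

(17, 33)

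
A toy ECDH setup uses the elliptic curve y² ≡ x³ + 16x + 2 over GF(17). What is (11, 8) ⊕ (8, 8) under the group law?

(11, 8) + (8, 8). λ = (8 - 8)/(8 - 11) ≡ 0/14 mod 17. 14⁻¹ ≡ 11 (mod 17) since 14·11 = 154 ≡ 1, so λ ≡ 0.
  x = λ² - 11 - 8 = 0 - 19 ≡ 15; y = λ·(11 - 15) - 8 ≡ 9. → (15, 9)

(15, 9)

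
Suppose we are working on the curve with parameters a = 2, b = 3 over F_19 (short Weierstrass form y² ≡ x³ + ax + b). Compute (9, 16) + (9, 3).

O

The two points share x = 9 and their y-coordinates satisfy 16 + 3 ≡ 0 (mod 19), so they are inverses. Their sum is ∞.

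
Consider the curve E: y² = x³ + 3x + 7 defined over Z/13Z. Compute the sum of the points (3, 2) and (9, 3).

(5, 2)

(3, 2) + (9, 3). λ = (3 - 2)/(9 - 3) ≡ 1/6 mod 13. 6⁻¹ ≡ 11 (mod 13), so λ ≡ 11.
  x = λ² - 3 - 9 = 121 - 12 ≡ 5; y = λ·(3 - 5) - 2 ≡ 2. → (5, 2)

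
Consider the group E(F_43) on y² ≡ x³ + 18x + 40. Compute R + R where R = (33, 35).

(26, 14)

tangent at (33, 35): λ = (3·33² + 18)/(2·35) ≡ 17/27. 27⁻¹ ≡ 8 (mod 43), so λ ≡ 17·8 ≡ 7.
  x = λ² - 33 - 33 = 49 - 66 ≡ 26; y = λ·(33 - 26) - 35 ≡ 14. → (26, 14)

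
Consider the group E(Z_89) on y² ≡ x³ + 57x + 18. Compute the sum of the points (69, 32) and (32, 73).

(61, 77)

(69, 32) + (32, 73). λ = (73 - 32)/(32 - 69) ≡ 41/52 mod 89. 52⁻¹ ≡ 12 (mod 89), so λ ≡ 47.
  x = λ² - 69 - 32 = 2209 - 101 ≡ 61; y = λ·(69 - 61) - 32 ≡ 77. → (61, 77)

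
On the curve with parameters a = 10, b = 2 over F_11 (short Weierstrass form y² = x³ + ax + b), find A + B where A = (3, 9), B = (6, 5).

(3, 9) + (6, 5). λ = (5 - 9)/(6 - 3) ≡ 7/3 mod 11. 3⁻¹ ≡ 4 (mod 11) since 3·4 = 12 ≡ 1, so λ ≡ 6.
  x = λ² - 3 - 6 = 36 - 9 ≡ 5; y = λ·(3 - 5) - 9 ≡ 1. → (5, 1)

(5, 1)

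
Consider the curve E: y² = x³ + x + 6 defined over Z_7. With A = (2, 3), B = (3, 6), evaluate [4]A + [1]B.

(2, 3)

First 4A:
Double-and-add on 4 = (100)₂. Start with A = (2, 3) for the leading 1-bit.
double: tangent at (2, 3): λ = (3·2² + 1)/(2·3) ≡ 6/6. 6⁻¹ ≡ 6 (mod 7), so λ ≡ 6·6 ≡ 1.
  x = λ² - 2 - 2 = 1 - 4 ≡ 4; y = λ·(2 - 4) - 3 ≡ 2. → (4, 2)
double: tangent at (4, 2): λ = (3·4² + 1)/(2·2) ≡ 0/4. 4⁻¹ ≡ 2 (mod 7) since 4·2 = 8 ≡ 1, so λ ≡ 0·2 ≡ 0.
  x = λ² - 4 - 4 = 0 - 8 ≡ 6; y = λ·(4 - 6) - 2 ≡ 5. → (6, 5)
4A = (6, 5).
Finally 4A + B:
(6, 5) + (3, 6). λ = (6 - 5)/(3 - 6) ≡ 1/4 mod 7. 4⁻¹ ≡ 2 (mod 7), so λ ≡ 2.
  x = λ² - 6 - 3 = 4 - 9 ≡ 2; y = λ·(6 - 2) - 5 ≡ 3. → (2, 3)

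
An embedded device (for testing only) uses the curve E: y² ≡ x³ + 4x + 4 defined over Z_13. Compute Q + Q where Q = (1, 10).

tangent at (1, 10): λ = (3·1² + 4)/(2·10) ≡ 7/7. 7⁻¹ ≡ 2 (mod 13), so λ ≡ 7·2 ≡ 1.
  x = λ² - 1 - 1 = 1 - 2 ≡ 12; y = λ·(1 - 12) - 10 ≡ 5. → (12, 5)

(12, 5)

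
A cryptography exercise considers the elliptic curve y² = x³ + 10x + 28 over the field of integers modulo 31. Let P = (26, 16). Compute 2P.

tangent at (26, 16): λ = (3·26² + 10)/(2·16) ≡ 23/1. 1⁻¹ ≡ 1 (mod 31), so λ ≡ 23·1 ≡ 23.
  x = λ² - 26 - 26 = 529 - 52 ≡ 12; y = λ·(26 - 12) - 16 ≡ 27. → (12, 27)

(12, 27)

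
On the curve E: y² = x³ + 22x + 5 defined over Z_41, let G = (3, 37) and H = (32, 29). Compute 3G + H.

First 3G:
Repeated addition: build up to 3G.
2G: tangent at (3, 37): λ = (3·3² + 22)/(2·37) ≡ 8/33. 33⁻¹ ≡ 5 (mod 41) since 33·5 = 165 ≡ 1, so λ ≡ 8·5 ≡ 40.
  x = λ² - 3 - 3 = 1600 - 6 ≡ 36; y = λ·(3 - 36) - 37 ≡ 37. → (36, 37)
3G: (36, 37) + (3, 37). λ = (37 - 37)/(3 - 36) ≡ 0/8 mod 41. 8⁻¹ ≡ 36 (mod 41), so λ ≡ 0.
  x = λ² - 36 - 3 = 0 - 39 ≡ 2; y = λ·(36 - 2) - 37 ≡ 4. → (2, 4)
3G = (2, 4).
Finally 3G + H:
(2, 4) + (32, 29). λ = (29 - 4)/(32 - 2) ≡ 25/30 mod 41. 30⁻¹ ≡ 26 (mod 41), so λ ≡ 35.
  x = λ² - 2 - 32 = 1225 - 34 ≡ 2; y = λ·(2 - 2) - 4 ≡ 37. → (2, 37)

(2, 37)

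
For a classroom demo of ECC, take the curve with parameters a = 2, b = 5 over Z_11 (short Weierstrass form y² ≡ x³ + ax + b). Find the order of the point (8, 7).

5

2P: tangent at (8, 7): λ = (3·8² + 2)/(2·7) ≡ 7/3. 3⁻¹ ≡ 4 (mod 11), so λ ≡ 7·4 ≡ 6.
  x = λ² - 8 - 8 = 36 - 16 ≡ 9; y = λ·(8 - 9) - 7 ≡ 9. → (9, 9)
3P: (9, 9) + (8, 7). λ = (7 - 9)/(8 - 9) ≡ 9/10 mod 11. 10⁻¹ ≡ 10 (mod 11), so λ ≡ 2.
  x = λ² - 9 - 8 = 4 - 17 ≡ 9; y = λ·(9 - 9) - 9 ≡ 2. → (9, 2)
4P: (9, 2) + (8, 7). λ = (7 - 2)/(8 - 9) ≡ 5/10 mod 11. 10⁻¹ ≡ 10 (mod 11), so λ ≡ 6.
  x = λ² - 9 - 8 = 36 - 17 ≡ 8; y = λ·(9 - 8) - 2 ≡ 4. → (8, 4)
5P: (8, 4) + (8, 7): same x and y₁ ≡ -y₂, so the sum is the point at infinity.
5P = the point at infinity, so the order is 5.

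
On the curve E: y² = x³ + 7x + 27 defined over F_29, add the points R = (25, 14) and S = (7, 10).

(6, 16)

(25, 14) + (7, 10). λ = (10 - 14)/(7 - 25) ≡ 25/11 mod 29. 11⁻¹ ≡ 8 (mod 29) since 11·8 = 88 ≡ 1, so λ ≡ 26.
  x = λ² - 25 - 7 = 676 - 32 ≡ 6; y = λ·(25 - 6) - 14 ≡ 16. → (6, 16)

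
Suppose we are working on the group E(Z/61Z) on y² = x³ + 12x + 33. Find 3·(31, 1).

Write P = (31, 1).
Repeated addition: build up to 3P.
2P: tangent at (31, 1): λ = (3·31² + 12)/(2·1) ≡ 28/2. 2⁻¹ ≡ 31 (mod 61), so λ ≡ 28·31 ≡ 14.
  x = λ² - 31 - 31 = 196 - 62 ≡ 12; y = λ·(31 - 12) - 1 ≡ 21. → (12, 21)
3P: (12, 21) + (31, 1). λ = (1 - 21)/(31 - 12) ≡ 41/19 mod 61. 19⁻¹ ≡ 45 (mod 61), so λ ≡ 15.
  x = λ² - 12 - 31 = 225 - 43 ≡ 60; y = λ·(12 - 60) - 21 ≡ 52. → (60, 52)

(60, 52)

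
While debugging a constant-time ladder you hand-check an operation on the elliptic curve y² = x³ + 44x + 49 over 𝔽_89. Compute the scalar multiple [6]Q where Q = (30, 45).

(6, 66)

Repeated addition: build up to 6Q.
2Q: tangent at (30, 45): λ = (3·30² + 44)/(2·45) ≡ 74/1. 1⁻¹ ≡ 1 (mod 89), so λ ≡ 74·1 ≡ 74.
  x = λ² - 30 - 30 = 5476 - 60 ≡ 76; y = λ·(30 - 76) - 45 ≡ 22. → (76, 22)
3Q: (76, 22) + (30, 45). λ = (45 - 22)/(30 - 76) ≡ 23/43 mod 89. 43⁻¹ ≡ 29 (mod 89), so λ ≡ 44.
  x = λ² - 76 - 30 = 1936 - 106 ≡ 50; y = λ·(76 - 50) - 22 ≡ 54. → (50, 54)
4Q: (50, 54) + (30, 45). λ = (45 - 54)/(30 - 50) ≡ 80/69 mod 89. 69⁻¹ ≡ 40 (mod 89), so λ ≡ 85.
  x = λ² - 50 - 30 = 7225 - 80 ≡ 25; y = λ·(50 - 25) - 54 ≡ 24. → (25, 24)
5Q: (25, 24) + (30, 45). λ = (45 - 24)/(30 - 25) ≡ 21/5 mod 89. 5⁻¹ ≡ 18 (mod 89), so λ ≡ 22.
  x = λ² - 25 - 30 = 484 - 55 ≡ 73; y = λ·(25 - 73) - 24 ≡ 77. → (73, 77)
6Q: (73, 77) + (30, 45). λ = (45 - 77)/(30 - 73) ≡ 57/46 mod 89. 46⁻¹ ≡ 60 (mod 89) since 46·60 = 2760 ≡ 1, so λ ≡ 38.
  x = λ² - 73 - 30 = 1444 - 103 ≡ 6; y = λ·(73 - 6) - 77 ≡ 66. → (6, 66)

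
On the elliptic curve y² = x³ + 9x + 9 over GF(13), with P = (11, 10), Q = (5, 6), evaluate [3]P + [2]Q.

First 3P:
Repeated addition: build up to 3P.
2P: tangent at (11, 10): λ = (3·11² + 9)/(2·10) ≡ 8/7. 7⁻¹ ≡ 2 (mod 13), so λ ≡ 8·2 ≡ 3.
  x = λ² - 11 - 11 = 9 - 22 ≡ 0; y = λ·(11 - 0) - 10 ≡ 10. → (0, 10)
3P: (0, 10) + (11, 10). λ = (10 - 10)/(11 - 0) ≡ 0/11 mod 13. 11⁻¹ ≡ 6 (mod 13) since 11·6 = 66 ≡ 1, so λ ≡ 0.
  x = λ² - 0 - 11 = 0 - 11 ≡ 2; y = λ·(0 - 2) - 10 ≡ 3. → (2, 3)
3P = (2, 3).
Next 2Q:
Repeated addition: build up to 2Q.
2Q: tangent at (5, 6): λ = (3·5² + 9)/(2·6) ≡ 6/12. 12⁻¹ ≡ 12 (mod 13), so λ ≡ 6·12 ≡ 7.
  x = λ² - 5 - 5 = 49 - 10 ≡ 0; y = λ·(5 - 0) - 6 ≡ 3. → (0, 3)
2Q = (0, 3).
Finally 3P + 2Q:
(2, 3) + (0, 3). λ = (3 - 3)/(0 - 2) ≡ 0/11 mod 13. 11⁻¹ ≡ 6 (mod 13) since 11·6 = 66 ≡ 1, so λ ≡ 0.
  x = λ² - 2 - 0 = 0 - 2 ≡ 11; y = λ·(2 - 11) - 3 ≡ 10. → (11, 10)

(11, 10)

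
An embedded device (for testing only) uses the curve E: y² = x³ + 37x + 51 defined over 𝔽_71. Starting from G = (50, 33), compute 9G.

Repeated addition: build up to 9G.
2G: tangent at (50, 33): λ = (3·50² + 37)/(2·33) ≡ 11/66. 66⁻¹ ≡ 14 (mod 71), so λ ≡ 11·14 ≡ 12.
  x = λ² - 50 - 50 = 144 - 100 ≡ 44; y = λ·(50 - 44) - 33 ≡ 39. → (44, 39)
3G: (44, 39) + (50, 33). λ = (33 - 39)/(50 - 44) ≡ 65/6 mod 71. 6⁻¹ ≡ 12 (mod 71) since 6·12 = 72 ≡ 1, so λ ≡ 70.
  x = λ² - 44 - 50 = 4900 - 94 ≡ 49; y = λ·(44 - 49) - 39 ≡ 37. → (49, 37)
4G: (49, 37) + (50, 33). λ = (33 - 37)/(50 - 49) ≡ 67/1 mod 71. 1⁻¹ ≡ 1 (mod 71) since 1·1 = 1 ≡ 1, so λ ≡ 67.
  x = λ² - 49 - 50 = 4489 - 99 ≡ 59; y = λ·(49 - 59) - 37 ≡ 3. → (59, 3)
5G: (59, 3) + (50, 33). λ = (33 - 3)/(50 - 59) ≡ 30/62 mod 71. 62⁻¹ ≡ 63 (mod 71) since 62·63 = 3906 ≡ 1, so λ ≡ 44.
  x = λ² - 59 - 50 = 1936 - 109 ≡ 52; y = λ·(59 - 52) - 3 ≡ 21. → (52, 21)
6G: (52, 21) + (50, 33). λ = (33 - 21)/(50 - 52) ≡ 12/69 mod 71. 69⁻¹ ≡ 35 (mod 71) since 69·35 = 2415 ≡ 1, so λ ≡ 65.
  x = λ² - 52 - 50 = 4225 - 102 ≡ 5; y = λ·(52 - 5) - 21 ≡ 52. → (5, 52)
7G: (5, 52) + (50, 33). λ = (33 - 52)/(50 - 5) ≡ 52/45 mod 71. 45⁻¹ ≡ 30 (mod 71) since 45·30 = 1350 ≡ 1, so λ ≡ 69.
  x = λ² - 5 - 50 = 4761 - 55 ≡ 20; y = λ·(5 - 20) - 52 ≡ 49. → (20, 49)
8G: (20, 49) + (50, 33). λ = (33 - 49)/(50 - 20) ≡ 55/30 mod 71. 30⁻¹ ≡ 45 (mod 71) since 30·45 = 1350 ≡ 1, so λ ≡ 61.
  x = λ² - 20 - 50 = 3721 - 70 ≡ 30; y = λ·(20 - 30) - 49 ≡ 51. → (30, 51)
9G: (30, 51) + (50, 33). λ = (33 - 51)/(50 - 30) ≡ 53/20 mod 71. 20⁻¹ ≡ 32 (mod 71), so λ ≡ 63.
  x = λ² - 30 - 50 = 3969 - 80 ≡ 55; y = λ·(30 - 55) - 51 ≡ 7. → (55, 7)

(55, 7)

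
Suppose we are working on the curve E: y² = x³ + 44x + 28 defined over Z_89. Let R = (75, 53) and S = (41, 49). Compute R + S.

(46, 8)

(75, 53) + (41, 49). λ = (49 - 53)/(41 - 75) ≡ 85/55 mod 89. 55⁻¹ ≡ 34 (mod 89), so λ ≡ 42.
  x = λ² - 75 - 41 = 1764 - 116 ≡ 46; y = λ·(75 - 46) - 53 ≡ 8. → (46, 8)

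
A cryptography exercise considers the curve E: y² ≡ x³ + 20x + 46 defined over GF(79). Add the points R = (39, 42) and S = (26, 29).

(15, 61)

(39, 42) + (26, 29). λ = (29 - 42)/(26 - 39) ≡ 66/66 mod 79. 66⁻¹ ≡ 6 (mod 79) since 66·6 = 396 ≡ 1, so λ ≡ 1.
  x = λ² - 39 - 26 = 1 - 65 ≡ 15; y = λ·(39 - 15) - 42 ≡ 61. → (15, 61)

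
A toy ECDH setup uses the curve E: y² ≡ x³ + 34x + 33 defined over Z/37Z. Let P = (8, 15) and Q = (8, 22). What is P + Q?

O

The two points share x = 8 and their y-coordinates satisfy 15 + 22 ≡ 0 (mod 37), so they are inverses. Their sum is ∞.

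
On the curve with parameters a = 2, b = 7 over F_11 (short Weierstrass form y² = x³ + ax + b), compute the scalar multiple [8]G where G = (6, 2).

Double-and-add on 8 = (1000)₂. Start with G = (6, 2) for the leading 1-bit.
double: tangent at (6, 2): λ = (3·6² + 2)/(2·2) ≡ 0/4. 4⁻¹ ≡ 3 (mod 11) since 4·3 = 12 ≡ 1, so λ ≡ 0·3 ≡ 0.
  x = λ² - 6 - 6 = 0 - 12 ≡ 10; y = λ·(6 - 10) - 2 ≡ 9. → (10, 9)
double: tangent at (10, 9): λ = (3·10² + 2)/(2·9) ≡ 5/7. 7⁻¹ ≡ 8 (mod 11), so λ ≡ 5·8 ≡ 7.
  x = λ² - 10 - 10 = 49 - 20 ≡ 7; y = λ·(10 - 7) - 9 ≡ 1. → (7, 1)
double: tangent at (7, 1): λ = (3·7² + 2)/(2·1) ≡ 6/2. 2⁻¹ ≡ 6 (mod 11), so λ ≡ 6·6 ≡ 3.
  x = λ² - 7 - 7 = 9 - 14 ≡ 6; y = λ·(7 - 6) - 1 ≡ 2. → (6, 2)

(6, 2)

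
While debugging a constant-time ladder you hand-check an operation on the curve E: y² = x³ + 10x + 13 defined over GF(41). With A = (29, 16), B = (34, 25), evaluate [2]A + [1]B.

First 2A:
Repeated addition: build up to 2A.
2A: tangent at (29, 16): λ = (3·29² + 10)/(2·16) ≡ 32/32. 32⁻¹ ≡ 9 (mod 41) since 32·9 = 288 ≡ 1, so λ ≡ 32·9 ≡ 1.
  x = λ² - 29 - 29 = 1 - 58 ≡ 25; y = λ·(29 - 25) - 16 ≡ 29. → (25, 29)
2A = (25, 29).
Finally 2A + B:
(25, 29) + (34, 25). λ = (25 - 29)/(34 - 25) ≡ 37/9 mod 41. 9⁻¹ ≡ 32 (mod 41), so λ ≡ 36.
  x = λ² - 25 - 34 = 1296 - 59 ≡ 7; y = λ·(25 - 7) - 29 ≡ 4. → (7, 4)

(7, 4)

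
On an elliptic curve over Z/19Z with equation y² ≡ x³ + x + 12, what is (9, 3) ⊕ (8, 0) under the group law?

(11, 10)

(9, 3) + (8, 0). λ = (0 - 3)/(8 - 9) ≡ 16/18 mod 19. 18⁻¹ ≡ 18 (mod 19) since 18·18 = 324 ≡ 1, so λ ≡ 3.
  x = λ² - 9 - 8 = 9 - 17 ≡ 11; y = λ·(9 - 11) - 3 ≡ 10. → (11, 10)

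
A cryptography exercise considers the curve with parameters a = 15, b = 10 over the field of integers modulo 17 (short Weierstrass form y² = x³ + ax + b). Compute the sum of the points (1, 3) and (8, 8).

(4, 7)

(1, 3) + (8, 8). λ = (8 - 3)/(8 - 1) ≡ 5/7 mod 17. 7⁻¹ ≡ 5 (mod 17), so λ ≡ 8.
  x = λ² - 1 - 8 = 64 - 9 ≡ 4; y = λ·(1 - 4) - 3 ≡ 7. → (4, 7)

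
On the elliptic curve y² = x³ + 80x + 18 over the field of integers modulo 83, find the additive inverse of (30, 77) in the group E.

-(30, 77) = (30, -77 mod 83) = (30, 6).

(30, 6)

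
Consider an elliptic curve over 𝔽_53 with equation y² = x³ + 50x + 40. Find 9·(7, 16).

Write G = (7, 16).
Repeated addition: build up to 9G.
2G: tangent at (7, 16): λ = (3·7² + 50)/(2·16) ≡ 38/32. 32⁻¹ ≡ 5 (mod 53), so λ ≡ 38·5 ≡ 31.
  x = λ² - 7 - 7 = 961 - 14 ≡ 46; y = λ·(7 - 46) - 16 ≡ 47. → (46, 47)
3G: (46, 47) + (7, 16). λ = (16 - 47)/(7 - 46) ≡ 22/14 mod 53. 14⁻¹ ≡ 19 (mod 53), so λ ≡ 47.
  x = λ² - 46 - 7 = 2209 - 53 ≡ 36; y = λ·(46 - 36) - 47 ≡ 52. → (36, 52)
4G: (36, 52) + (7, 16). λ = (16 - 52)/(7 - 36) ≡ 17/24 mod 53. 24⁻¹ ≡ 42 (mod 53), so λ ≡ 25.
  x = λ² - 36 - 7 = 625 - 43 ≡ 52; y = λ·(36 - 52) - 52 ≡ 25. → (52, 25)
5G: (52, 25) + (7, 16). λ = (16 - 25)/(7 - 52) ≡ 44/8 mod 53. 8⁻¹ ≡ 20 (mod 53), so λ ≡ 32.
  x = λ² - 52 - 7 = 1024 - 59 ≡ 11; y = λ·(52 - 11) - 25 ≡ 15. → (11, 15)
6G: (11, 15) + (7, 16). λ = (16 - 15)/(7 - 11) ≡ 1/49 mod 53. 49⁻¹ ≡ 13 (mod 53) since 49·13 = 637 ≡ 1, so λ ≡ 13.
  x = λ² - 11 - 7 = 169 - 18 ≡ 45; y = λ·(11 - 45) - 15 ≡ 20. → (45, 20)
7G: (45, 20) + (7, 16). λ = (16 - 20)/(7 - 45) ≡ 49/15 mod 53. 15⁻¹ ≡ 46 (mod 53), so λ ≡ 28.
  x = λ² - 45 - 7 = 784 - 52 ≡ 43; y = λ·(45 - 43) - 20 ≡ 36. → (43, 36)
8G: (43, 36) + (7, 16). λ = (16 - 36)/(7 - 43) ≡ 33/17 mod 53. 17⁻¹ ≡ 25 (mod 53), so λ ≡ 30.
  x = λ² - 43 - 7 = 900 - 50 ≡ 2; y = λ·(43 - 2) - 36 ≡ 28. → (2, 28)
9G: (2, 28) + (7, 16). λ = (16 - 28)/(7 - 2) ≡ 41/5 mod 53. 5⁻¹ ≡ 32 (mod 53), so λ ≡ 40.
  x = λ² - 2 - 7 = 1600 - 9 ≡ 1; y = λ·(2 - 1) - 28 ≡ 12. → (1, 12)

(1, 12)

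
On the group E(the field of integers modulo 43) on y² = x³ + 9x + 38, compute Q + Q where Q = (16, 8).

(28, 22)

tangent at (16, 8): λ = (3·16² + 9)/(2·8) ≡ 3/16. 16⁻¹ ≡ 35 (mod 43) since 16·35 = 560 ≡ 1, so λ ≡ 3·35 ≡ 19.
  x = λ² - 16 - 16 = 361 - 32 ≡ 28; y = λ·(16 - 28) - 8 ≡ 22. → (28, 22)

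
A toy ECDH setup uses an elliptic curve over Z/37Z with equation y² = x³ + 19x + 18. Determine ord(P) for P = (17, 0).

2

2P: (17, 0) + (17, 0): same x and y₁ ≡ -y₂, so the sum is 𝒪.
2P = 𝒪, so the order is 2.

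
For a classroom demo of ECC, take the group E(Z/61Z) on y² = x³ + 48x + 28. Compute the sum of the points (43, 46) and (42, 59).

(43, 46) + (42, 59). λ = (59 - 46)/(42 - 43) ≡ 13/60 mod 61. 60⁻¹ ≡ 60 (mod 61), so λ ≡ 48.
  x = λ² - 43 - 42 = 2304 - 85 ≡ 23; y = λ·(43 - 23) - 46 ≡ 60. → (23, 60)

(23, 60)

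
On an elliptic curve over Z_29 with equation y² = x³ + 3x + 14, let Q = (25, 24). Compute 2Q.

tangent at (25, 24): λ = (3·25² + 3)/(2·24) ≡ 22/19. 19⁻¹ ≡ 26 (mod 29), so λ ≡ 22·26 ≡ 21.
  x = λ² - 25 - 25 = 441 - 50 ≡ 14; y = λ·(25 - 14) - 24 ≡ 4. → (14, 4)

(14, 4)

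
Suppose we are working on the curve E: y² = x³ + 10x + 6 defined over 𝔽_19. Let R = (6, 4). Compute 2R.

tangent at (6, 4): λ = (3·6² + 10)/(2·4) ≡ 4/8. 8⁻¹ ≡ 12 (mod 19), so λ ≡ 4·12 ≡ 10.
  x = λ² - 6 - 6 = 100 - 12 ≡ 12; y = λ·(6 - 12) - 4 ≡ 12. → (12, 12)

(12, 12)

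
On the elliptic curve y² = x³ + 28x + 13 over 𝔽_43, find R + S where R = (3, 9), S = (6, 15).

(3, 9) + (6, 15). λ = (15 - 9)/(6 - 3) ≡ 6/3 mod 43. 3⁻¹ ≡ 29 (mod 43), so λ ≡ 2.
  x = λ² - 3 - 6 = 4 - 9 ≡ 38; y = λ·(3 - 38) - 9 ≡ 7. → (38, 7)

(38, 7)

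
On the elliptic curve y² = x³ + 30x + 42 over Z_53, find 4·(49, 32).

(52, 8)

Write P = (49, 32).
Double-and-add on 4 = (100)₂. Start with P = (49, 32) for the leading 1-bit.
double: tangent at (49, 32): λ = (3·49² + 30)/(2·32) ≡ 25/11. 11⁻¹ ≡ 29 (mod 53) since 11·29 = 319 ≡ 1, so λ ≡ 25·29 ≡ 36.
  x = λ² - 49 - 49 = 1296 - 98 ≡ 32; y = λ·(49 - 32) - 32 ≡ 50. → (32, 50)
double: tangent at (32, 50): λ = (3·32² + 30)/(2·50) ≡ 28/47. 47⁻¹ ≡ 44 (mod 53) since 47·44 = 2068 ≡ 1, so λ ≡ 28·44 ≡ 13.
  x = λ² - 32 - 32 = 169 - 64 ≡ 52; y = λ·(32 - 52) - 50 ≡ 8. → (52, 8)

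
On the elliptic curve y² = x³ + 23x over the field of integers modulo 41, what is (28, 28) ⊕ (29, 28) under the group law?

(28, 28) + (29, 28). λ = (28 - 28)/(29 - 28) ≡ 0/1 mod 41. 1⁻¹ ≡ 1 (mod 41), so λ ≡ 0.
  x = λ² - 28 - 29 = 0 - 57 ≡ 25; y = λ·(28 - 25) - 28 ≡ 13. → (25, 13)

(25, 13)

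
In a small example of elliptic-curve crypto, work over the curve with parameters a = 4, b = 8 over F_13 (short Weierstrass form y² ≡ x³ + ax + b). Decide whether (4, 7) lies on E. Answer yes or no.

y² = 7² ≡ 10; x³ + 4x + 8 = 88 ≡ 10 (mod 13). 10 = 10.

yes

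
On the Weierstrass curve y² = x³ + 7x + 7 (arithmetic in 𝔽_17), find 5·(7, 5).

Write P = (7, 5).
Repeated addition: build up to 5P.
2P: tangent at (7, 5): λ = (3·7² + 7)/(2·5) ≡ 1/10. 10⁻¹ ≡ 12 (mod 17) since 10·12 = 120 ≡ 1, so λ ≡ 1·12 ≡ 12.
  x = λ² - 7 - 7 = 144 - 14 ≡ 11; y = λ·(7 - 11) - 5 ≡ 15. → (11, 15)
3P: (11, 15) + (7, 5). λ = (5 - 15)/(7 - 11) ≡ 7/13 mod 17. 13⁻¹ ≡ 4 (mod 17), so λ ≡ 11.
  x = λ² - 11 - 7 = 121 - 18 ≡ 1; y = λ·(11 - 1) - 15 ≡ 10. → (1, 10)
4P: (1, 10) + (7, 5). λ = (5 - 10)/(7 - 1) ≡ 12/6 mod 17. 6⁻¹ ≡ 3 (mod 17) since 6·3 = 18 ≡ 1, so λ ≡ 2.
  x = λ² - 1 - 7 = 4 - 8 ≡ 13; y = λ·(1 - 13) - 10 ≡ 0. → (13, 0)
5P: (13, 0) + (7, 5). λ = (5 - 0)/(7 - 13) ≡ 5/11 mod 17. 11⁻¹ ≡ 14 (mod 17), so λ ≡ 2.
  x = λ² - 13 - 7 = 4 - 20 ≡ 1; y = λ·(13 - 1) - 0 ≡ 7. → (1, 7)

(1, 7)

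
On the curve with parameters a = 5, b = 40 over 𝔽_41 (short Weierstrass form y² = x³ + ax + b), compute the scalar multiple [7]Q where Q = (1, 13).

(8, 10)

Double-and-add on 7 = (111)₂. Start with Q = (1, 13) for the leading 1-bit.
double: tangent at (1, 13): λ = (3·1² + 5)/(2·13) ≡ 8/26. 26⁻¹ ≡ 30 (mod 41), so λ ≡ 8·30 ≡ 35.
  x = λ² - 1 - 1 = 1225 - 2 ≡ 34; y = λ·(1 - 34) - 13 ≡ 21. → (34, 21)
add Q: (34, 21) + (1, 13). λ = (13 - 21)/(1 - 34) ≡ 33/8 mod 41. 8⁻¹ ≡ 36 (mod 41) since 8·36 = 288 ≡ 1, so λ ≡ 40.
  x = λ² - 34 - 1 = 1600 - 35 ≡ 7; y = λ·(34 - 7) - 21 ≡ 34. → (7, 34)
double: tangent at (7, 34): λ = (3·7² + 5)/(2·34) ≡ 29/27. 27⁻¹ ≡ 38 (mod 41), so λ ≡ 29·38 ≡ 36.
  x = λ² - 7 - 7 = 1296 - 14 ≡ 11; y = λ·(7 - 11) - 34 ≡ 27. → (11, 27)
add Q: (11, 27) + (1, 13). λ = (13 - 27)/(1 - 11) ≡ 27/31 mod 41. 31⁻¹ ≡ 4 (mod 41), so λ ≡ 26.
  x = λ² - 11 - 1 = 676 - 12 ≡ 8; y = λ·(11 - 8) - 27 ≡ 10. → (8, 10)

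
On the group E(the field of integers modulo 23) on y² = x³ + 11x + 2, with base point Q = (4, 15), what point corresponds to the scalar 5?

(8, 2)

Repeated addition: build up to 5Q.
2Q: tangent at (4, 15): λ = (3·4² + 11)/(2·15) ≡ 13/7. 7⁻¹ ≡ 10 (mod 23), so λ ≡ 13·10 ≡ 15.
  x = λ² - 4 - 4 = 225 - 8 ≡ 10; y = λ·(4 - 10) - 15 ≡ 10. → (10, 10)
3Q: (10, 10) + (4, 15). λ = (15 - 10)/(4 - 10) ≡ 5/17 mod 23. 17⁻¹ ≡ 19 (mod 23), so λ ≡ 3.
  x = λ² - 10 - 4 = 9 - 14 ≡ 18; y = λ·(10 - 18) - 10 ≡ 12. → (18, 12)
4Q: (18, 12) + (4, 15). λ = (15 - 12)/(4 - 18) ≡ 3/9 mod 23. 9⁻¹ ≡ 18 (mod 23), so λ ≡ 8.
  x = λ² - 18 - 4 = 64 - 22 ≡ 19; y = λ·(18 - 19) - 12 ≡ 3. → (19, 3)
5Q: (19, 3) + (4, 15). λ = (15 - 3)/(4 - 19) ≡ 12/8 mod 23. 8⁻¹ ≡ 3 (mod 23), so λ ≡ 13.
  x = λ² - 19 - 4 = 169 - 23 ≡ 8; y = λ·(19 - 8) - 3 ≡ 2. → (8, 2)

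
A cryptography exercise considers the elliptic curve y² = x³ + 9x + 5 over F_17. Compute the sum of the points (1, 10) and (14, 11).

(1, 7)

(1, 10) + (14, 11). λ = (11 - 10)/(14 - 1) ≡ 1/13 mod 17. 13⁻¹ ≡ 4 (mod 17), so λ ≡ 4.
  x = λ² - 1 - 14 = 16 - 15 ≡ 1; y = λ·(1 - 1) - 10 ≡ 7. → (1, 7)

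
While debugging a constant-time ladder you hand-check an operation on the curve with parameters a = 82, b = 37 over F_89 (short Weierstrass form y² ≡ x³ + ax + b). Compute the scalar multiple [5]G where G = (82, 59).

Repeated addition: build up to 5G.
2G: tangent at (82, 59): λ = (3·82² + 82)/(2·59) ≡ 51/29. 29⁻¹ ≡ 43 (mod 89), so λ ≡ 51·43 ≡ 57.
  x = λ² - 82 - 82 = 3249 - 164 ≡ 59; y = λ·(82 - 59) - 59 ≡ 6. → (59, 6)
3G: (59, 6) + (82, 59). λ = (59 - 6)/(82 - 59) ≡ 53/23 mod 89. 23⁻¹ ≡ 31 (mod 89) since 23·31 = 713 ≡ 1, so λ ≡ 41.
  x = λ² - 59 - 82 = 1681 - 141 ≡ 27; y = λ·(59 - 27) - 6 ≡ 60. → (27, 60)
4G: (27, 60) + (82, 59). λ = (59 - 60)/(82 - 27) ≡ 88/55 mod 89. 55⁻¹ ≡ 34 (mod 89), so λ ≡ 55.
  x = λ² - 27 - 82 = 3025 - 109 ≡ 68; y = λ·(27 - 68) - 60 ≡ 88. → (68, 88)
5G: (68, 88) + (82, 59). λ = (59 - 88)/(82 - 68) ≡ 60/14 mod 89. 14⁻¹ ≡ 70 (mod 89), so λ ≡ 17.
  x = λ² - 68 - 82 = 289 - 150 ≡ 50; y = λ·(68 - 50) - 88 ≡ 40. → (50, 40)

(50, 40)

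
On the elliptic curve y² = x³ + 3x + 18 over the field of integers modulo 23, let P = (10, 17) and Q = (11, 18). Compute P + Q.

(3, 13)

(10, 17) + (11, 18). λ = (18 - 17)/(11 - 10) ≡ 1/1 mod 23. 1⁻¹ ≡ 1 (mod 23) since 1·1 = 1 ≡ 1, so λ ≡ 1.
  x = λ² - 10 - 11 = 1 - 21 ≡ 3; y = λ·(10 - 3) - 17 ≡ 13. → (3, 13)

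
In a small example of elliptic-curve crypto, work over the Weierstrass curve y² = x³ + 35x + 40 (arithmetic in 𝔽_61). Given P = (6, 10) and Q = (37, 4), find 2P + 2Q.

(23, 18)

First 2P:
Repeated addition: build up to 2P.
2P: tangent at (6, 10): λ = (3·6² + 35)/(2·10) ≡ 21/20. 20⁻¹ ≡ 58 (mod 61), so λ ≡ 21·58 ≡ 59.
  x = λ² - 6 - 6 = 3481 - 12 ≡ 53; y = λ·(6 - 53) - 10 ≡ 23. → (53, 23)
2P = (53, 23).
Next 2Q:
Repeated addition: build up to 2Q.
2Q: tangent at (37, 4): λ = (3·37² + 35)/(2·4) ≡ 55/8. 8⁻¹ ≡ 23 (mod 61), so λ ≡ 55·23 ≡ 45.
  x = λ² - 37 - 37 = 2025 - 74 ≡ 60; y = λ·(37 - 60) - 4 ≡ 59. → (60, 59)
2Q = (60, 59).
Finally 2P + 2Q:
(53, 23) + (60, 59). λ = (59 - 23)/(60 - 53) ≡ 36/7 mod 61. 7⁻¹ ≡ 35 (mod 61), so λ ≡ 40.
  x = λ² - 53 - 60 = 1600 - 113 ≡ 23; y = λ·(53 - 23) - 23 ≡ 18. → (23, 18)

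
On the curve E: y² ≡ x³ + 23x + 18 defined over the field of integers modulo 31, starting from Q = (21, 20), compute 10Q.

(10, 16)

Repeated addition: build up to 10Q.
2Q: tangent at (21, 20): λ = (3·21² + 23)/(2·20) ≡ 13/9. 9⁻¹ ≡ 7 (mod 31), so λ ≡ 13·7 ≡ 29.
  x = λ² - 21 - 21 = 841 - 42 ≡ 24; y = λ·(21 - 24) - 20 ≡ 17. → (24, 17)
3Q: (24, 17) + (21, 20). λ = (20 - 17)/(21 - 24) ≡ 3/28 mod 31. 28⁻¹ ≡ 10 (mod 31) since 28·10 = 280 ≡ 1, so λ ≡ 30.
  x = λ² - 24 - 21 = 900 - 45 ≡ 18; y = λ·(24 - 18) - 17 ≡ 8. → (18, 8)
4Q: (18, 8) + (21, 20). λ = (20 - 8)/(21 - 18) ≡ 12/3 mod 31. 3⁻¹ ≡ 21 (mod 31) since 3·21 = 63 ≡ 1, so λ ≡ 4.
  x = λ² - 18 - 21 = 16 - 39 ≡ 8; y = λ·(18 - 8) - 8 ≡ 1. → (8, 1)
5Q: (8, 1) + (21, 20). λ = (20 - 1)/(21 - 8) ≡ 19/13 mod 31. 13⁻¹ ≡ 12 (mod 31), so λ ≡ 11.
  x = λ² - 8 - 21 = 121 - 29 ≡ 30; y = λ·(8 - 30) - 1 ≡ 5. → (30, 5)
6Q: (30, 5) + (21, 20). λ = (20 - 5)/(21 - 30) ≡ 15/22 mod 31. 22⁻¹ ≡ 24 (mod 31) since 22·24 = 528 ≡ 1, so λ ≡ 19.
  x = λ² - 30 - 21 = 361 - 51 ≡ 0; y = λ·(30 - 0) - 5 ≡ 7. → (0, 7)
7Q: (0, 7) + (21, 20). λ = (20 - 7)/(21 - 0) ≡ 13/21 mod 31. 21⁻¹ ≡ 3 (mod 31) since 21·3 = 63 ≡ 1, so λ ≡ 8.
  x = λ² - 0 - 21 = 64 - 21 ≡ 12; y = λ·(0 - 12) - 7 ≡ 21. → (12, 21)
8Q: (12, 21) + (21, 20). λ = (20 - 21)/(21 - 12) ≡ 30/9 mod 31. 9⁻¹ ≡ 7 (mod 31) since 9·7 = 63 ≡ 1, so λ ≡ 24.
  x = λ² - 12 - 21 = 576 - 33 ≡ 16; y = λ·(12 - 16) - 21 ≡ 7. → (16, 7)
9Q: (16, 7) + (21, 20). λ = (20 - 7)/(21 - 16) ≡ 13/5 mod 31. 5⁻¹ ≡ 25 (mod 31) since 5·25 = 125 ≡ 1, so λ ≡ 15.
  x = λ² - 16 - 21 = 225 - 37 ≡ 2; y = λ·(16 - 2) - 7 ≡ 17. → (2, 17)
10Q: (2, 17) + (21, 20). λ = (20 - 17)/(21 - 2) ≡ 3/19 mod 31. 19⁻¹ ≡ 18 (mod 31) since 19·18 = 342 ≡ 1, so λ ≡ 23.
  x = λ² - 2 - 21 = 529 - 23 ≡ 10; y = λ·(2 - 10) - 17 ≡ 16. → (10, 16)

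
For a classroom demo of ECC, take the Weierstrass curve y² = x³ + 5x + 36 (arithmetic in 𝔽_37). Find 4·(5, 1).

Write Q = (5, 1).
Double-and-add on 4 = (100)₂. Start with Q = (5, 1) for the leading 1-bit.
double: tangent at (5, 1): λ = (3·5² + 5)/(2·1) ≡ 6/2. 2⁻¹ ≡ 19 (mod 37), so λ ≡ 6·19 ≡ 3.
  x = λ² - 5 - 5 = 9 - 10 ≡ 36; y = λ·(5 - 36) - 1 ≡ 17. → (36, 17)
double: tangent at (36, 17): λ = (3·36² + 5)/(2·17) ≡ 8/34. 34⁻¹ ≡ 12 (mod 37), so λ ≡ 8·12 ≡ 22.
  x = λ² - 36 - 36 = 484 - 72 ≡ 5; y = λ·(36 - 5) - 17 ≡ 36. → (5, 36)

(5, 36)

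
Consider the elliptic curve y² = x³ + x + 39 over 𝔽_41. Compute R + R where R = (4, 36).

tangent at (4, 36): λ = (3·4² + 1)/(2·36) ≡ 8/31. 31⁻¹ ≡ 4 (mod 41), so λ ≡ 8·4 ≡ 32.
  x = λ² - 4 - 4 = 1024 - 8 ≡ 32; y = λ·(4 - 32) - 36 ≡ 11. → (32, 11)

(32, 11)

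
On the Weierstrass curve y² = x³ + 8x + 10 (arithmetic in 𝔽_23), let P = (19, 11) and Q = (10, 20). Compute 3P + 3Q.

(15, 3)

First 3P:
Repeated addition: build up to 3P.
2P: tangent at (19, 11): λ = (3·19² + 8)/(2·11) ≡ 10/22. 22⁻¹ ≡ 22 (mod 23), so λ ≡ 10·22 ≡ 13.
  x = λ² - 19 - 19 = 169 - 38 ≡ 16; y = λ·(19 - 16) - 11 ≡ 5. → (16, 5)
3P: (16, 5) + (19, 11). λ = (11 - 5)/(19 - 16) ≡ 6/3 mod 23. 3⁻¹ ≡ 8 (mod 23), so λ ≡ 2.
  x = λ² - 16 - 19 = 4 - 35 ≡ 15; y = λ·(16 - 15) - 5 ≡ 20. → (15, 20)
3P = (15, 20).
Next 3Q:
Repeated addition: build up to 3Q.
2Q: tangent at (10, 20): λ = (3·10² + 8)/(2·20) ≡ 9/17. 17⁻¹ ≡ 19 (mod 23) since 17·19 = 323 ≡ 1, so λ ≡ 9·19 ≡ 10.
  x = λ² - 10 - 10 = 100 - 20 ≡ 11; y = λ·(10 - 11) - 20 ≡ 16. → (11, 16)
3Q: (11, 16) + (10, 20). λ = (20 - 16)/(10 - 11) ≡ 4/22 mod 23. 22⁻¹ ≡ 22 (mod 23), so λ ≡ 19.
  x = λ² - 11 - 10 = 361 - 21 ≡ 18; y = λ·(11 - 18) - 16 ≡ 12. → (18, 12)
3Q = (18, 12).
Finally 3P + 3Q:
(15, 20) + (18, 12). λ = (12 - 20)/(18 - 15) ≡ 15/3 mod 23. 3⁻¹ ≡ 8 (mod 23) since 3·8 = 24 ≡ 1, so λ ≡ 5.
  x = λ² - 15 - 18 = 25 - 33 ≡ 15; y = λ·(15 - 15) - 20 ≡ 3. → (15, 3)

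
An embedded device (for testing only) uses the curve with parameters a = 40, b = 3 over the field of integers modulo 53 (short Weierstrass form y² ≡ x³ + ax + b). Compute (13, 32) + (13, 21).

The two points share x = 13 and their y-coordinates satisfy 32 + 21 ≡ 0 (mod 53), so they are inverses. Their sum is the point at infinity.

O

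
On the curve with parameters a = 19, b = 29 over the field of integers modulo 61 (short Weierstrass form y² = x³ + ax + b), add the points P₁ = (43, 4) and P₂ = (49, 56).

(17, 18)

(43, 4) + (49, 56). λ = (56 - 4)/(49 - 43) ≡ 52/6 mod 61. 6⁻¹ ≡ 51 (mod 61), so λ ≡ 29.
  x = λ² - 43 - 49 = 841 - 92 ≡ 17; y = λ·(43 - 17) - 4 ≡ 18. → (17, 18)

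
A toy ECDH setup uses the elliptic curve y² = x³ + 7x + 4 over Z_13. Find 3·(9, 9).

(8, 0)

Write G = (9, 9).
Repeated addition: build up to 3G.
2G: tangent at (9, 9): λ = (3·9² + 7)/(2·9) ≡ 3/5. 5⁻¹ ≡ 8 (mod 13), so λ ≡ 3·8 ≡ 11.
  x = λ² - 9 - 9 = 121 - 18 ≡ 12; y = λ·(9 - 12) - 9 ≡ 10. → (12, 10)
3G: (12, 10) + (9, 9). λ = (9 - 10)/(9 - 12) ≡ 12/10 mod 13. 10⁻¹ ≡ 4 (mod 13), so λ ≡ 9.
  x = λ² - 12 - 9 = 81 - 21 ≡ 8; y = λ·(12 - 8) - 10 ≡ 0. → (8, 0)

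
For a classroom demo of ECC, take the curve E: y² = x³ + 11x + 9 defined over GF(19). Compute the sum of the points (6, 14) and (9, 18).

(10, 6)

(6, 14) + (9, 18). λ = (18 - 14)/(9 - 6) ≡ 4/3 mod 19. 3⁻¹ ≡ 13 (mod 19), so λ ≡ 14.
  x = λ² - 6 - 9 = 196 - 15 ≡ 10; y = λ·(6 - 10) - 14 ≡ 6. → (10, 6)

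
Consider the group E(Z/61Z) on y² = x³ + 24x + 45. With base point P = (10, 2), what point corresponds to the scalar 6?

Repeated addition: build up to 6P.
2P: tangent at (10, 2): λ = (3·10² + 24)/(2·2) ≡ 19/4. 4⁻¹ ≡ 46 (mod 61), so λ ≡ 19·46 ≡ 20.
  x = λ² - 10 - 10 = 400 - 20 ≡ 14; y = λ·(10 - 14) - 2 ≡ 40. → (14, 40)
3P: (14, 40) + (10, 2). λ = (2 - 40)/(10 - 14) ≡ 23/57 mod 61. 57⁻¹ ≡ 15 (mod 61), so λ ≡ 40.
  x = λ² - 14 - 10 = 1600 - 24 ≡ 51; y = λ·(14 - 51) - 40 ≡ 5. → (51, 5)
4P: (51, 5) + (10, 2). λ = (2 - 5)/(10 - 51) ≡ 58/20 mod 61. 20⁻¹ ≡ 58 (mod 61) since 20·58 = 1160 ≡ 1, so λ ≡ 9.
  x = λ² - 51 - 10 = 81 - 61 ≡ 20; y = λ·(51 - 20) - 5 ≡ 30. → (20, 30)
5P: (20, 30) + (10, 2). λ = (2 - 30)/(10 - 20) ≡ 33/51 mod 61. 51⁻¹ ≡ 6 (mod 61), so λ ≡ 15.
  x = λ² - 20 - 10 = 225 - 30 ≡ 12; y = λ·(20 - 12) - 30 ≡ 29. → (12, 29)
6P: (12, 29) + (10, 2). λ = (2 - 29)/(10 - 12) ≡ 34/59 mod 61. 59⁻¹ ≡ 30 (mod 61) since 59·30 = 1770 ≡ 1, so λ ≡ 44.
  x = λ² - 12 - 10 = 1936 - 22 ≡ 23; y = λ·(12 - 23) - 29 ≡ 36. → (23, 36)

(23, 36)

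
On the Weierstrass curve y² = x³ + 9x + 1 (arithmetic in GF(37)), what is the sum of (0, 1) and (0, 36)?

O

The two points share x = 0 and their y-coordinates satisfy 1 + 36 ≡ 0 (mod 37), so they are inverses. Their sum is 𝒪.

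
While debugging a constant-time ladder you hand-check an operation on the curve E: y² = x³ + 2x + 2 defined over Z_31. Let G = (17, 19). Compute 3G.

(2, 13)

Repeated addition: build up to 3G.
2G: tangent at (17, 19): λ = (3·17² + 2)/(2·19) ≡ 1/7. 7⁻¹ ≡ 9 (mod 31) since 7·9 = 63 ≡ 1, so λ ≡ 1·9 ≡ 9.
  x = λ² - 17 - 17 = 81 - 34 ≡ 16; y = λ·(17 - 16) - 19 ≡ 21. → (16, 21)
3G: (16, 21) + (17, 19). λ = (19 - 21)/(17 - 16) ≡ 29/1 mod 31. 1⁻¹ ≡ 1 (mod 31) since 1·1 = 1 ≡ 1, so λ ≡ 29.
  x = λ² - 16 - 17 = 841 - 33 ≡ 2; y = λ·(16 - 2) - 21 ≡ 13. → (2, 13)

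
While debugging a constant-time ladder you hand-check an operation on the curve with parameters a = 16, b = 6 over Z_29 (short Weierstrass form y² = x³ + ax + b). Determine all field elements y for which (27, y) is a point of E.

13, 16

x³ + 16x + 6 = 20121 ≡ 24 (mod 29).
Square roots of 24 mod 29: 13 and 16 (since 13² = 169 ≡ 24).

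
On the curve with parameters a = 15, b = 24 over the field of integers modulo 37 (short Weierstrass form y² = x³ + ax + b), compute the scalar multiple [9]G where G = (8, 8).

(20, 6)

Repeated addition: build up to 9G.
2G: tangent at (8, 8): λ = (3·8² + 15)/(2·8) ≡ 22/16. 16⁻¹ ≡ 7 (mod 37) since 16·7 = 112 ≡ 1, so λ ≡ 22·7 ≡ 6.
  x = λ² - 8 - 8 = 36 - 16 ≡ 20; y = λ·(8 - 20) - 8 ≡ 31. → (20, 31)
3G: (20, 31) + (8, 8). λ = (8 - 31)/(8 - 20) ≡ 14/25 mod 37. 25⁻¹ ≡ 3 (mod 37) since 25·3 = 75 ≡ 1, so λ ≡ 5.
  x = λ² - 20 - 8 = 25 - 28 ≡ 34; y = λ·(20 - 34) - 31 ≡ 10. → (34, 10)
4G: (34, 10) + (8, 8). λ = (8 - 10)/(8 - 34) ≡ 35/11 mod 37. 11⁻¹ ≡ 27 (mod 37), so λ ≡ 20.
  x = λ² - 34 - 8 = 400 - 42 ≡ 25; y = λ·(34 - 25) - 10 ≡ 22. → (25, 22)
5G: (25, 22) + (8, 8). λ = (8 - 22)/(8 - 25) ≡ 23/20 mod 37. 20⁻¹ ≡ 13 (mod 37) since 20·13 = 260 ≡ 1, so λ ≡ 3.
  x = λ² - 25 - 8 = 9 - 33 ≡ 13; y = λ·(25 - 13) - 22 ≡ 14. → (13, 14)
6G: (13, 14) + (8, 8). λ = (8 - 14)/(8 - 13) ≡ 31/32 mod 37. 32⁻¹ ≡ 22 (mod 37), so λ ≡ 16.
  x = λ² - 13 - 8 = 256 - 21 ≡ 13; y = λ·(13 - 13) - 14 ≡ 23. → (13, 23)
7G: (13, 23) + (8, 8). λ = (8 - 23)/(8 - 13) ≡ 22/32 mod 37. 32⁻¹ ≡ 22 (mod 37) since 32·22 = 704 ≡ 1, so λ ≡ 3.
  x = λ² - 13 - 8 = 9 - 21 ≡ 25; y = λ·(13 - 25) - 23 ≡ 15. → (25, 15)
8G: (25, 15) + (8, 8). λ = (8 - 15)/(8 - 25) ≡ 30/20 mod 37. 20⁻¹ ≡ 13 (mod 37), so λ ≡ 20.
  x = λ² - 25 - 8 = 400 - 33 ≡ 34; y = λ·(25 - 34) - 15 ≡ 27. → (34, 27)
9G: (34, 27) + (8, 8). λ = (8 - 27)/(8 - 34) ≡ 18/11 mod 37. 11⁻¹ ≡ 27 (mod 37) since 11·27 = 297 ≡ 1, so λ ≡ 5.
  x = λ² - 34 - 8 = 25 - 42 ≡ 20; y = λ·(34 - 20) - 27 ≡ 6. → (20, 6)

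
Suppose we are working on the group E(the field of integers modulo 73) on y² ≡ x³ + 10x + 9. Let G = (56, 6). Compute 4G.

(54, 25)

Repeated addition: build up to 4G.
2G: tangent at (56, 6): λ = (3·56² + 10)/(2·6) ≡ 1/12. 12⁻¹ ≡ 67 (mod 73), so λ ≡ 1·67 ≡ 67.
  x = λ² - 56 - 56 = 4489 - 112 ≡ 70; y = λ·(56 - 70) - 6 ≡ 5. → (70, 5)
3G: (70, 5) + (56, 6). λ = (6 - 5)/(56 - 70) ≡ 1/59 mod 73. 59⁻¹ ≡ 26 (mod 73), so λ ≡ 26.
  x = λ² - 70 - 56 = 676 - 126 ≡ 39; y = λ·(70 - 39) - 5 ≡ 71. → (39, 71)
4G: (39, 71) + (56, 6). λ = (6 - 71)/(56 - 39) ≡ 8/17 mod 73. 17⁻¹ ≡ 43 (mod 73) since 17·43 = 731 ≡ 1, so λ ≡ 52.
  x = λ² - 39 - 56 = 2704 - 95 ≡ 54; y = λ·(39 - 54) - 71 ≡ 25. → (54, 25)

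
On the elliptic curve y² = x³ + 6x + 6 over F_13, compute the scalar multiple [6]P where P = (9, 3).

(11, 8)

Repeated addition: build up to 6P.
2P: tangent at (9, 3): λ = (3·9² + 6)/(2·3) ≡ 2/6. 6⁻¹ ≡ 11 (mod 13) since 6·11 = 66 ≡ 1, so λ ≡ 2·11 ≡ 9.
  x = λ² - 9 - 9 = 81 - 18 ≡ 11; y = λ·(9 - 11) - 3 ≡ 5. → (11, 5)
3P: (11, 5) + (9, 3). λ = (3 - 5)/(9 - 11) ≡ 11/11 mod 13. 11⁻¹ ≡ 6 (mod 13), so λ ≡ 1.
  x = λ² - 11 - 9 = 1 - 20 ≡ 7; y = λ·(11 - 7) - 5 ≡ 12. → (7, 12)
4P: (7, 12) + (9, 3). λ = (3 - 12)/(9 - 7) ≡ 4/2 mod 13. 2⁻¹ ≡ 7 (mod 13) since 2·7 = 14 ≡ 1, so λ ≡ 2.
  x = λ² - 7 - 9 = 4 - 16 ≡ 1; y = λ·(7 - 1) - 12 ≡ 0. → (1, 0)
5P: (1, 0) + (9, 3). λ = (3 - 0)/(9 - 1) ≡ 3/8 mod 13. 8⁻¹ ≡ 5 (mod 13) since 8·5 = 40 ≡ 1, so λ ≡ 2.
  x = λ² - 1 - 9 = 4 - 10 ≡ 7; y = λ·(1 - 7) - 0 ≡ 1. → (7, 1)
6P: (7, 1) + (9, 3). λ = (3 - 1)/(9 - 7) ≡ 2/2 mod 13. 2⁻¹ ≡ 7 (mod 13), so λ ≡ 1.
  x = λ² - 7 - 9 = 1 - 16 ≡ 11; y = λ·(7 - 11) - 1 ≡ 8. → (11, 8)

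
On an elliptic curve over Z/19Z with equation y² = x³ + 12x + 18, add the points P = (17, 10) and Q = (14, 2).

(17, 10) + (14, 2). λ = (2 - 10)/(14 - 17) ≡ 11/16 mod 19. 16⁻¹ ≡ 6 (mod 19), so λ ≡ 9.
  x = λ² - 17 - 14 = 81 - 31 ≡ 12; y = λ·(17 - 12) - 10 ≡ 16. → (12, 16)

(12, 16)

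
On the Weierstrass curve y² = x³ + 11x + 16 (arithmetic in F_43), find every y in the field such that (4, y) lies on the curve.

9, 34

x³ + 11x + 16 = 124 ≡ 38 (mod 43).
Square roots of 38 mod 43: 9 and 34 (since 9² = 81 ≡ 38).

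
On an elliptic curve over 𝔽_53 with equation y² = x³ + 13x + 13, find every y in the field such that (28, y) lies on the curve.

x³ + 13x + 13 = 22329 ≡ 16 (mod 53).
Square roots of 16 mod 53: 4 and 49 (since 4² = 16 ≡ 16).

4, 49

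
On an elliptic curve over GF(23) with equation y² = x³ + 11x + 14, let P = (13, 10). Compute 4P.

(13, 10)

Double-and-add on 4 = (100)₂. Start with P = (13, 10) for the leading 1-bit.
double: tangent at (13, 10): λ = (3·13² + 11)/(2·10) ≡ 12/20. 20⁻¹ ≡ 15 (mod 23) since 20·15 = 300 ≡ 1, so λ ≡ 12·15 ≡ 19.
  x = λ² - 13 - 13 = 361 - 26 ≡ 13; y = λ·(13 - 13) - 10 ≡ 13. → (13, 13)
double: tangent at (13, 13): λ = (3·13² + 11)/(2·13) ≡ 12/3. 3⁻¹ ≡ 8 (mod 23) since 3·8 = 24 ≡ 1, so λ ≡ 12·8 ≡ 4.
  x = λ² - 13 - 13 = 16 - 26 ≡ 13; y = λ·(13 - 13) - 13 ≡ 10. → (13, 10)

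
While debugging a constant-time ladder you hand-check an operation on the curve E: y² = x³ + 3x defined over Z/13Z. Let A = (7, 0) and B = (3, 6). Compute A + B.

(7, 0) + (3, 6). λ = (6 - 0)/(3 - 7) ≡ 6/9 mod 13. 9⁻¹ ≡ 3 (mod 13), so λ ≡ 5.
  x = λ² - 7 - 3 = 25 - 10 ≡ 2; y = λ·(7 - 2) - 0 ≡ 12. → (2, 12)

(2, 12)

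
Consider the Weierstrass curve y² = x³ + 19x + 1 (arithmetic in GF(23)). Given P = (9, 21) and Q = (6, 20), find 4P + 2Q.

(12, 18)

First 4P:
Double-and-add on 4 = (100)₂. Start with P = (9, 21) for the leading 1-bit.
double: tangent at (9, 21): λ = (3·9² + 19)/(2·21) ≡ 9/19. 19⁻¹ ≡ 17 (mod 23) since 19·17 = 323 ≡ 1, so λ ≡ 9·17 ≡ 15.
  x = λ² - 9 - 9 = 225 - 18 ≡ 0; y = λ·(9 - 0) - 21 ≡ 22. → (0, 22)
double: tangent at (0, 22): λ = (3·0² + 19)/(2·22) ≡ 19/21. 21⁻¹ ≡ 11 (mod 23), so λ ≡ 19·11 ≡ 2.
  x = λ² - 0 - 0 = 4 - 0 ≡ 4; y = λ·(0 - 4) - 22 ≡ 16. → (4, 16)
4P = (4, 16).
Next 2Q:
Repeated addition: build up to 2Q.
2Q: tangent at (6, 20): λ = (3·6² + 19)/(2·20) ≡ 12/17. 17⁻¹ ≡ 19 (mod 23) since 17·19 = 323 ≡ 1, so λ ≡ 12·19 ≡ 21.
  x = λ² - 6 - 6 = 441 - 12 ≡ 15; y = λ·(6 - 15) - 20 ≡ 21. → (15, 21)
2Q = (15, 21).
Finally 4P + 2Q:
(4, 16) + (15, 21). λ = (21 - 16)/(15 - 4) ≡ 5/11 mod 23. 11⁻¹ ≡ 21 (mod 23) since 11·21 = 231 ≡ 1, so λ ≡ 13.
  x = λ² - 4 - 15 = 169 - 19 ≡ 12; y = λ·(4 - 12) - 16 ≡ 18. → (12, 18)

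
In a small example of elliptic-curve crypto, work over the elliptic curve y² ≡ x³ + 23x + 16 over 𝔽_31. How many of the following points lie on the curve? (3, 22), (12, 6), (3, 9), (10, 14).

3

(3, 22): 22² ≡ 19, rhs ≡ 19 → on.
(12, 6): 6² ≡ 5, rhs ≡ 5 → on.
(3, 9): 9² ≡ 19, rhs ≡ 19 → on.
(10, 14): 14² ≡ 10, rhs ≡ 6 → off.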